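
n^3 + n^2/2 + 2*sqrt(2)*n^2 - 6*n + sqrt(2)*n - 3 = (n + 1/2)*(n - sqrt(2))*(n + 3*sqrt(2))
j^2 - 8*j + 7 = (j - 7)*(j - 1)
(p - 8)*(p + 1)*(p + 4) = p^3 - 3*p^2 - 36*p - 32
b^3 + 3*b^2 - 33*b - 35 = (b - 5)*(b + 1)*(b + 7)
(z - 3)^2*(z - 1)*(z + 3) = z^4 - 4*z^3 - 6*z^2 + 36*z - 27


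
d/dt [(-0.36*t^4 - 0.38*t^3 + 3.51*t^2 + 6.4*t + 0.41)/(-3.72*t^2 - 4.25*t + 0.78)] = (2.6784*t^5 + 6.0036*t^4 + 2.1068*t^3 + 8.0013*t^2 + 8.526*t + 6.7345)/(13.8384*t^4 + 31.62*t^3 + 12.2593*t^2 - 6.63*t + 0.6084)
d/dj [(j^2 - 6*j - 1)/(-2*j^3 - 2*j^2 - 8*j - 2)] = (j^4 - 12*j^3 - 13*j^2 - 4*j + 2)/(2*(j^6 + 2*j^5 + 9*j^4 + 10*j^3 + 18*j^2 + 8*j + 1))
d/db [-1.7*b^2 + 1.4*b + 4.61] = 1.4 - 3.4*b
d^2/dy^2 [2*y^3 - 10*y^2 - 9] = 12*y - 20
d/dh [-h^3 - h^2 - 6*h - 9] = -3*h^2 - 2*h - 6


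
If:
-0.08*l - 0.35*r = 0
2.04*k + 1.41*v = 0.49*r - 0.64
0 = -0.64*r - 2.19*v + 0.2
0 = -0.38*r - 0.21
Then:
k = -0.62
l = 2.42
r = -0.55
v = 0.25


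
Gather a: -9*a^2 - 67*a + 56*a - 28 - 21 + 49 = -9*a^2 - 11*a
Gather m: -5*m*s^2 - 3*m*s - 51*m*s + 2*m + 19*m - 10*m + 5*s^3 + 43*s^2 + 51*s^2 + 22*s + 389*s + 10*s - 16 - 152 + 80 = m*(-5*s^2 - 54*s + 11) + 5*s^3 + 94*s^2 + 421*s - 88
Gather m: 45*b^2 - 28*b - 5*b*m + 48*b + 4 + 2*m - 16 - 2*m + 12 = 45*b^2 - 5*b*m + 20*b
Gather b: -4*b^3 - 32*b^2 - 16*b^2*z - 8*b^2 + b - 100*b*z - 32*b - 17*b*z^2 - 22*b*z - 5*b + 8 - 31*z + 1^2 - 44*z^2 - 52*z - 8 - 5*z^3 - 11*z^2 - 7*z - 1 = -4*b^3 + b^2*(-16*z - 40) + b*(-17*z^2 - 122*z - 36) - 5*z^3 - 55*z^2 - 90*z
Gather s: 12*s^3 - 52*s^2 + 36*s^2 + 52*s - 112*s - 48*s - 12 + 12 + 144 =12*s^3 - 16*s^2 - 108*s + 144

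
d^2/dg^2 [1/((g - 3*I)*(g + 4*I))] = 2*((g - 3*I)^2 + (g - 3*I)*(g + 4*I) + (g + 4*I)^2)/((g - 3*I)^3*(g + 4*I)^3)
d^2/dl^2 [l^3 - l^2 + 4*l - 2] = 6*l - 2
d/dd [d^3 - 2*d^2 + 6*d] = 3*d^2 - 4*d + 6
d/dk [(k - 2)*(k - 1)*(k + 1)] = 3*k^2 - 4*k - 1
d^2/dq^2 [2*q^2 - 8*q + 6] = 4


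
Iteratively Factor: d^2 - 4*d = (d - 4)*(d)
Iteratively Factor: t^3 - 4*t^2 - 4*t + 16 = (t + 2)*(t^2 - 6*t + 8) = (t - 2)*(t + 2)*(t - 4)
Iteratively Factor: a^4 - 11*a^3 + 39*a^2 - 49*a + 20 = (a - 1)*(a^3 - 10*a^2 + 29*a - 20) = (a - 4)*(a - 1)*(a^2 - 6*a + 5) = (a - 4)*(a - 1)^2*(a - 5)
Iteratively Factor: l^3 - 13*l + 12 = (l + 4)*(l^2 - 4*l + 3) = (l - 1)*(l + 4)*(l - 3)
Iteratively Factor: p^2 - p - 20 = (p + 4)*(p - 5)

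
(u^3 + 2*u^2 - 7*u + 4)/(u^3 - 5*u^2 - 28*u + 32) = (u - 1)/(u - 8)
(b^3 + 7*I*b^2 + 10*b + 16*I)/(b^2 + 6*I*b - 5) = (b^2 + 6*I*b + 16)/(b + 5*I)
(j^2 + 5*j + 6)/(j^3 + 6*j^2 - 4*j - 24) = (j + 3)/(j^2 + 4*j - 12)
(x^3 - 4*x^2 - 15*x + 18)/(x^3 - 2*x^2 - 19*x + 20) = (x^2 - 3*x - 18)/(x^2 - x - 20)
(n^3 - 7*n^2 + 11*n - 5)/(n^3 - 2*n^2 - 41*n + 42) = (n^2 - 6*n + 5)/(n^2 - n - 42)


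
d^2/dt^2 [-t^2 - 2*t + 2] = -2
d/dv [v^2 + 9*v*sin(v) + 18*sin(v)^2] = 9*v*cos(v) + 2*v + 9*sin(v) + 18*sin(2*v)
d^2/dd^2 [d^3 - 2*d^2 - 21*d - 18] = 6*d - 4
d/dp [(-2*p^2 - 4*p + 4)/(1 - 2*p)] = 4*(p^2 - p + 1)/(4*p^2 - 4*p + 1)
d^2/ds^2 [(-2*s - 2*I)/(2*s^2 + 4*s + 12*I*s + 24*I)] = 2*(-4*(s + I)*(s + 1 + 3*I)^2 + (3*s + 2 + 7*I)*(s^2 + 2*s + 6*I*s + 12*I))/(s^2 + 2*s + 6*I*s + 12*I)^3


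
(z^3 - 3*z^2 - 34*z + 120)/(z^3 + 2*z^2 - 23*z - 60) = (z^2 + 2*z - 24)/(z^2 + 7*z + 12)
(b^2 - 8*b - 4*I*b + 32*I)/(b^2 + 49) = (b^2 - 8*b - 4*I*b + 32*I)/(b^2 + 49)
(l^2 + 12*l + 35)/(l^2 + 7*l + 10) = (l + 7)/(l + 2)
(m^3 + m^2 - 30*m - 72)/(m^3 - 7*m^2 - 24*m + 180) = (m^2 + 7*m + 12)/(m^2 - m - 30)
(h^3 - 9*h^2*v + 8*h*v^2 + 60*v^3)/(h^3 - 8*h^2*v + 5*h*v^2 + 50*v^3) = (-h + 6*v)/(-h + 5*v)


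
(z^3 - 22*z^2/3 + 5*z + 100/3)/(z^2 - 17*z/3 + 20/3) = (3*z^2 - 10*z - 25)/(3*z - 5)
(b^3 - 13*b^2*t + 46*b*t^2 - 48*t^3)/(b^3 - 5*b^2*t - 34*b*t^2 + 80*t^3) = (b - 3*t)/(b + 5*t)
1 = 1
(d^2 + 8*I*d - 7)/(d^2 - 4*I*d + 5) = (d + 7*I)/(d - 5*I)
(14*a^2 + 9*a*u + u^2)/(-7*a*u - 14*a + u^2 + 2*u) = (14*a^2 + 9*a*u + u^2)/(-7*a*u - 14*a + u^2 + 2*u)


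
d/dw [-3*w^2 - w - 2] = -6*w - 1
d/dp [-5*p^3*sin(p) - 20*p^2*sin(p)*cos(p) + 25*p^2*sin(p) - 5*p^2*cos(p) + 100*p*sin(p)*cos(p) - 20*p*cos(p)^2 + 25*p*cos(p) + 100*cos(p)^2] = -5*p^3*cos(p) - 10*p^2*sin(p) + 25*p^2*cos(p) - 20*p^2*cos(2*p) + 25*p*sin(p) - 10*p*cos(p) + 100*p*cos(2*p) - 50*sin(2*p) + 25*cos(p) - 10*cos(2*p) - 10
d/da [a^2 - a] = 2*a - 1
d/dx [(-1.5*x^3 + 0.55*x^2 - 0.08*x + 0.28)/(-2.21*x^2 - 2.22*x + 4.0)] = (3.315*x^4 + 6.66*x^3 - 19.3978*x^2 + 5.6376*x + 0.3016)/(4.8841*x^4 + 9.8124*x^3 - 12.7516*x^2 - 17.76*x + 16.0)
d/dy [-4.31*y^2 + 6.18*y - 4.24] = 6.18 - 8.62*y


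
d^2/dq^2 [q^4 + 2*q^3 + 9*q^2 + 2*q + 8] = 12*q^2 + 12*q + 18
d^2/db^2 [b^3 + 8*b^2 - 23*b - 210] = 6*b + 16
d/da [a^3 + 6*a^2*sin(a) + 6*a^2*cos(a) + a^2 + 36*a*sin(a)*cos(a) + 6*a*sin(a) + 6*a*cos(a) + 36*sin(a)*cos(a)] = 6*sqrt(2)*a^2*cos(a + pi/4) + 3*a^2 + 6*a*sin(a) + 18*a*cos(a) + 36*a*cos(2*a) + 2*a + 18*sin(2*a) + 6*sqrt(2)*sin(a + pi/4) + 36*cos(2*a)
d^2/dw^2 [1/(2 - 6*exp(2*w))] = (-18*exp(2*w) - 6)*exp(2*w)/(3*exp(2*w) - 1)^3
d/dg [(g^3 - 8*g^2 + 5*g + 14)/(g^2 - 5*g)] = (g^4 - 10*g^3 + 35*g^2 - 28*g + 70)/(g^2*(g^2 - 10*g + 25))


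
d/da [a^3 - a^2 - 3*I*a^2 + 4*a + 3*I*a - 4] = 3*a^2 - 2*a - 6*I*a + 4 + 3*I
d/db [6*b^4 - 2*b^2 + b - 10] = 24*b^3 - 4*b + 1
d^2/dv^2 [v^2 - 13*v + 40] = 2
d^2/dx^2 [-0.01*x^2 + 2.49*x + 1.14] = -0.0200000000000000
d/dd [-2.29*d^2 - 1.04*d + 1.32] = -4.58*d - 1.04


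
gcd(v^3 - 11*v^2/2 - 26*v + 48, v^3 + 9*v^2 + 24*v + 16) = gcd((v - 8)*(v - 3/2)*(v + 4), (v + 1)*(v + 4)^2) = v + 4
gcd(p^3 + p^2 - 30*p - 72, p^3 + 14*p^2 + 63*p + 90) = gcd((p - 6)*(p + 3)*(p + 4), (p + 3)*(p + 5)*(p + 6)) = p + 3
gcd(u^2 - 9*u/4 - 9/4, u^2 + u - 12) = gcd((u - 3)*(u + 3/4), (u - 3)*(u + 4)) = u - 3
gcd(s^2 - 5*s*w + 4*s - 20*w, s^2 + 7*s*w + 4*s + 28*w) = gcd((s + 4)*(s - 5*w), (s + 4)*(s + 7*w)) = s + 4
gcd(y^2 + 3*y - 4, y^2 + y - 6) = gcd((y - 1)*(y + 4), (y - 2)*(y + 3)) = 1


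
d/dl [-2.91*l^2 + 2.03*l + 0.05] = 2.03 - 5.82*l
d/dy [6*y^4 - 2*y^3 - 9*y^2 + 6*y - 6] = 24*y^3 - 6*y^2 - 18*y + 6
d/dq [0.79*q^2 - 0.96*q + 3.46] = 1.58*q - 0.96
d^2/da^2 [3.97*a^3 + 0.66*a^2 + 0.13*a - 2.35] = 23.82*a + 1.32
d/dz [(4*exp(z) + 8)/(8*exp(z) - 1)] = -68*exp(z)/(8*exp(z) - 1)^2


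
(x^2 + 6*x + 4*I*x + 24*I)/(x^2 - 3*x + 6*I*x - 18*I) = (x^2 + x*(6 + 4*I) + 24*I)/(x^2 + x*(-3 + 6*I) - 18*I)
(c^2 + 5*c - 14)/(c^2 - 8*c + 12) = (c + 7)/(c - 6)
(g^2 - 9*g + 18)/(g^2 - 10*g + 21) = (g - 6)/(g - 7)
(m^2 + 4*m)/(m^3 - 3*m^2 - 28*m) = 1/(m - 7)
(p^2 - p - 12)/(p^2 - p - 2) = (-p^2 + p + 12)/(-p^2 + p + 2)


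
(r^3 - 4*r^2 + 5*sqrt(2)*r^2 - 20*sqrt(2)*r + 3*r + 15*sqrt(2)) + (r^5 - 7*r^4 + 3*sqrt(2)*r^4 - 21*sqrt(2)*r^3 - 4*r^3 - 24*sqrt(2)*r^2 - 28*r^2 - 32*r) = r^5 - 7*r^4 + 3*sqrt(2)*r^4 - 21*sqrt(2)*r^3 - 3*r^3 - 32*r^2 - 19*sqrt(2)*r^2 - 29*r - 20*sqrt(2)*r + 15*sqrt(2)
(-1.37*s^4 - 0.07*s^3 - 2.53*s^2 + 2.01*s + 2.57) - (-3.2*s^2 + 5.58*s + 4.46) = -1.37*s^4 - 0.07*s^3 + 0.67*s^2 - 3.57*s - 1.89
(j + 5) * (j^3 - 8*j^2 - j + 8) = j^4 - 3*j^3 - 41*j^2 + 3*j + 40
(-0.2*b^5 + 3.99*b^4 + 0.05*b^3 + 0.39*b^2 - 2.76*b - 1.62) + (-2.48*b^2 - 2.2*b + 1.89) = -0.2*b^5 + 3.99*b^4 + 0.05*b^3 - 2.09*b^2 - 4.96*b + 0.27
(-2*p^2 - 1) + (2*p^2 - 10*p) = -10*p - 1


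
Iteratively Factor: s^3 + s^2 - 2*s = (s + 2)*(s^2 - s) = (s - 1)*(s + 2)*(s)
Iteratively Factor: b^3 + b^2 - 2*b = (b)*(b^2 + b - 2) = b*(b - 1)*(b + 2)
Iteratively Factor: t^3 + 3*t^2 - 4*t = (t)*(t^2 + 3*t - 4) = t*(t - 1)*(t + 4)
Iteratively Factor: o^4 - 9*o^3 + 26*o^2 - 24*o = (o - 3)*(o^3 - 6*o^2 + 8*o) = (o - 4)*(o - 3)*(o^2 - 2*o) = (o - 4)*(o - 3)*(o - 2)*(o)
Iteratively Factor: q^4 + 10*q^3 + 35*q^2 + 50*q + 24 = (q + 1)*(q^3 + 9*q^2 + 26*q + 24) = (q + 1)*(q + 2)*(q^2 + 7*q + 12) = (q + 1)*(q + 2)*(q + 3)*(q + 4)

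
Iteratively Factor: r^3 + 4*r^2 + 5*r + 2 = (r + 1)*(r^2 + 3*r + 2) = (r + 1)*(r + 2)*(r + 1)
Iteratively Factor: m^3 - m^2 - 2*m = (m)*(m^2 - m - 2) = m*(m + 1)*(m - 2)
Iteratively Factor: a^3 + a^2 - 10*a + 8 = (a + 4)*(a^2 - 3*a + 2) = (a - 2)*(a + 4)*(a - 1)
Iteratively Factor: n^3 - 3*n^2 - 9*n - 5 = (n + 1)*(n^2 - 4*n - 5) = (n - 5)*(n + 1)*(n + 1)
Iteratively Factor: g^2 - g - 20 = (g + 4)*(g - 5)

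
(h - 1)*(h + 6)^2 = h^3 + 11*h^2 + 24*h - 36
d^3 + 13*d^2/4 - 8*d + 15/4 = (d - 1)*(d - 3/4)*(d + 5)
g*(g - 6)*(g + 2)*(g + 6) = g^4 + 2*g^3 - 36*g^2 - 72*g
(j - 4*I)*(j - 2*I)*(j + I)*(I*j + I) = I*j^4 + 5*j^3 + I*j^3 + 5*j^2 - 2*I*j^2 + 8*j - 2*I*j + 8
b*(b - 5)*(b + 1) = b^3 - 4*b^2 - 5*b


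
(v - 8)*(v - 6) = v^2 - 14*v + 48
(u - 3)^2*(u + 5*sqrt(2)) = u^3 - 6*u^2 + 5*sqrt(2)*u^2 - 30*sqrt(2)*u + 9*u + 45*sqrt(2)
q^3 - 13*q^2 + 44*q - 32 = (q - 8)*(q - 4)*(q - 1)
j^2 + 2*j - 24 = (j - 4)*(j + 6)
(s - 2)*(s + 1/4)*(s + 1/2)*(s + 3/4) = s^4 - s^3/2 - 37*s^2/16 - 41*s/32 - 3/16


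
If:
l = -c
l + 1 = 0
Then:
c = 1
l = -1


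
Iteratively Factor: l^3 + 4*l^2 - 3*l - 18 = (l - 2)*(l^2 + 6*l + 9) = (l - 2)*(l + 3)*(l + 3)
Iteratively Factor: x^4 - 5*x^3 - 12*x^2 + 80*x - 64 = (x - 4)*(x^3 - x^2 - 16*x + 16) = (x - 4)*(x - 1)*(x^2 - 16) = (x - 4)*(x - 1)*(x + 4)*(x - 4)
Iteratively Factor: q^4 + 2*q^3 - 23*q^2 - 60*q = (q)*(q^3 + 2*q^2 - 23*q - 60) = q*(q + 4)*(q^2 - 2*q - 15) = q*(q - 5)*(q + 4)*(q + 3)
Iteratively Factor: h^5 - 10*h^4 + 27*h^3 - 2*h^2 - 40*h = (h - 4)*(h^4 - 6*h^3 + 3*h^2 + 10*h) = (h - 4)*(h - 2)*(h^3 - 4*h^2 - 5*h) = (h - 5)*(h - 4)*(h - 2)*(h^2 + h) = h*(h - 5)*(h - 4)*(h - 2)*(h + 1)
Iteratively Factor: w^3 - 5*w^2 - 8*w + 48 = (w - 4)*(w^2 - w - 12) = (w - 4)^2*(w + 3)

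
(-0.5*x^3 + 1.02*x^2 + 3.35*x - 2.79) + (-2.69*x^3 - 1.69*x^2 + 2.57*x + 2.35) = -3.19*x^3 - 0.67*x^2 + 5.92*x - 0.44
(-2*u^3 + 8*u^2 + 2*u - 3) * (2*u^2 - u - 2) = -4*u^5 + 18*u^4 - 24*u^2 - u + 6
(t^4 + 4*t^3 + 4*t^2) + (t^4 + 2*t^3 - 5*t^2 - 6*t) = 2*t^4 + 6*t^3 - t^2 - 6*t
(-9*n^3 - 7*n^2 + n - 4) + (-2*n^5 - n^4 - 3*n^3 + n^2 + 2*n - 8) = -2*n^5 - n^4 - 12*n^3 - 6*n^2 + 3*n - 12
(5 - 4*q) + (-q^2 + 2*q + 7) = -q^2 - 2*q + 12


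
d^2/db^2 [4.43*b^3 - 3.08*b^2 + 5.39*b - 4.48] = 26.58*b - 6.16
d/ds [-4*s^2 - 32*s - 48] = -8*s - 32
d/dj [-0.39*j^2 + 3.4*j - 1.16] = 3.4 - 0.78*j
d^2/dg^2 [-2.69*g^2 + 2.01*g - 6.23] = -5.38000000000000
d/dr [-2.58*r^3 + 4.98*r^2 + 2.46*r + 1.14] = -7.74*r^2 + 9.96*r + 2.46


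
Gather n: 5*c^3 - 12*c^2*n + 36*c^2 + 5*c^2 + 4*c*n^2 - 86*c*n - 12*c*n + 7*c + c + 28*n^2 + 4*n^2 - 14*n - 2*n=5*c^3 + 41*c^2 + 8*c + n^2*(4*c + 32) + n*(-12*c^2 - 98*c - 16)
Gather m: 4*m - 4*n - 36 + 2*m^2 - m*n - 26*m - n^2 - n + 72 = 2*m^2 + m*(-n - 22) - n^2 - 5*n + 36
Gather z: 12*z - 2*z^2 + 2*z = -2*z^2 + 14*z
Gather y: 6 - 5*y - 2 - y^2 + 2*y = -y^2 - 3*y + 4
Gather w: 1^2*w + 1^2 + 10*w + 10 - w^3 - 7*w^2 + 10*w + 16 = -w^3 - 7*w^2 + 21*w + 27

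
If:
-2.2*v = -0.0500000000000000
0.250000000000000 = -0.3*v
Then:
No Solution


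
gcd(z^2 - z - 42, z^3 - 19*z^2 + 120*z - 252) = z - 7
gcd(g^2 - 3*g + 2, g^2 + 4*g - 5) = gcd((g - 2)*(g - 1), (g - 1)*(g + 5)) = g - 1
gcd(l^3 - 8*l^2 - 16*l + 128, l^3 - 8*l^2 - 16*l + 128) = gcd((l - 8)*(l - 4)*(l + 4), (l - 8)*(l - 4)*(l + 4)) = l^3 - 8*l^2 - 16*l + 128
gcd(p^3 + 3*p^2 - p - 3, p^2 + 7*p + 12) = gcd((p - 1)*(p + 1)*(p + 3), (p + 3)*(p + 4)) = p + 3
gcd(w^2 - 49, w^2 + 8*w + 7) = w + 7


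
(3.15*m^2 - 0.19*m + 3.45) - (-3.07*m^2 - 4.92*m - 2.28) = 6.22*m^2 + 4.73*m + 5.73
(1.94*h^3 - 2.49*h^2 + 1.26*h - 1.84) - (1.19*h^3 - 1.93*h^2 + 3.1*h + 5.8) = 0.75*h^3 - 0.56*h^2 - 1.84*h - 7.64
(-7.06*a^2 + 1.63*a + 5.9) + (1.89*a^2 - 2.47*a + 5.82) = -5.17*a^2 - 0.84*a + 11.72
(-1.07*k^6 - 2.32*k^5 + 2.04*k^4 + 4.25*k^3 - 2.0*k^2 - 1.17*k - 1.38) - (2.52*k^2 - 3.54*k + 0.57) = -1.07*k^6 - 2.32*k^5 + 2.04*k^4 + 4.25*k^3 - 4.52*k^2 + 2.37*k - 1.95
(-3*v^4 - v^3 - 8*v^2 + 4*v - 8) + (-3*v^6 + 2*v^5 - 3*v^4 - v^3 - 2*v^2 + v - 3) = -3*v^6 + 2*v^5 - 6*v^4 - 2*v^3 - 10*v^2 + 5*v - 11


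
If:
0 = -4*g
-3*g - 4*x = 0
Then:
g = 0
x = 0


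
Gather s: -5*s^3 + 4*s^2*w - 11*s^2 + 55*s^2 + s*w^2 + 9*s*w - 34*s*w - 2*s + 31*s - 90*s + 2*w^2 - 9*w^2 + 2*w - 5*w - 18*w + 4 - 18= -5*s^3 + s^2*(4*w + 44) + s*(w^2 - 25*w - 61) - 7*w^2 - 21*w - 14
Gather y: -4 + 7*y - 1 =7*y - 5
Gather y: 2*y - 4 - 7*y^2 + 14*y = -7*y^2 + 16*y - 4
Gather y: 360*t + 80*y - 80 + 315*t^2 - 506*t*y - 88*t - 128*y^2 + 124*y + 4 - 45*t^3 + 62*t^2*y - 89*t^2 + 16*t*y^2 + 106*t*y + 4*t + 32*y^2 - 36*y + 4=-45*t^3 + 226*t^2 + 276*t + y^2*(16*t - 96) + y*(62*t^2 - 400*t + 168) - 72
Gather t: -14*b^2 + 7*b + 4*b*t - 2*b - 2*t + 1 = -14*b^2 + 5*b + t*(4*b - 2) + 1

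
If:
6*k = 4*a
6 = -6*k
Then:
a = -3/2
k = -1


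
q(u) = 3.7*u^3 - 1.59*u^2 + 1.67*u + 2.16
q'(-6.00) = 420.35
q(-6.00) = -864.30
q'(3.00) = 92.03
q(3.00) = 92.76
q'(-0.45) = 5.35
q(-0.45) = 0.75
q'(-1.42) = 28.57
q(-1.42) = -14.01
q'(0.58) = 3.56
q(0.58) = 3.32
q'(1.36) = 17.88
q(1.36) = 10.80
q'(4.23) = 186.83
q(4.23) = 260.82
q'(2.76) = 77.45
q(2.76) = 72.45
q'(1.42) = 19.54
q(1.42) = 11.92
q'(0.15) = 1.44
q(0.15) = 2.39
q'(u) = 11.1*u^2 - 3.18*u + 1.67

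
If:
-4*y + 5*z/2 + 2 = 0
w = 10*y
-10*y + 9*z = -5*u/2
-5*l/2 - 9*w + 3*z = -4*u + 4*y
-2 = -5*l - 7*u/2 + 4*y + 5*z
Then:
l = -24924/13165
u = 6916/2633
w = 3790/2633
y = 379/2633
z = -1500/2633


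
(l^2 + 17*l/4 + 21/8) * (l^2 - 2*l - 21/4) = l^4 + 9*l^3/4 - 89*l^2/8 - 441*l/16 - 441/32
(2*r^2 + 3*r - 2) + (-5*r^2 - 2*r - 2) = -3*r^2 + r - 4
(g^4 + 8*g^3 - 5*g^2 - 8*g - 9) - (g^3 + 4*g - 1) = g^4 + 7*g^3 - 5*g^2 - 12*g - 8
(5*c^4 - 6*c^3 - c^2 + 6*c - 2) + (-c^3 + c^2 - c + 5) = 5*c^4 - 7*c^3 + 5*c + 3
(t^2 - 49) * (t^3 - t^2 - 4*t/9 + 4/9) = t^5 - t^4 - 445*t^3/9 + 445*t^2/9 + 196*t/9 - 196/9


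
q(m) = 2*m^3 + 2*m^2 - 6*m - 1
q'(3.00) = 60.00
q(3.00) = 53.00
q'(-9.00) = 444.00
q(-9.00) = -1243.00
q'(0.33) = -4.03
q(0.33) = -2.69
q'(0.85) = 1.74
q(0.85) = -3.43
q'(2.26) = 33.69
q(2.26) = 18.74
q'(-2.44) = 19.96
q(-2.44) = -3.51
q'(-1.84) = 6.95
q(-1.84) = 4.35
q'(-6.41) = 214.89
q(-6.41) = -407.11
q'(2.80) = 52.24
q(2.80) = 41.78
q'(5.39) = 189.87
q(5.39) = 337.95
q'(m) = 6*m^2 + 4*m - 6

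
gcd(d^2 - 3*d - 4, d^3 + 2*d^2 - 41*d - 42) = d + 1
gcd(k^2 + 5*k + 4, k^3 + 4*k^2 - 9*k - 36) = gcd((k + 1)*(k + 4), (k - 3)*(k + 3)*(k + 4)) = k + 4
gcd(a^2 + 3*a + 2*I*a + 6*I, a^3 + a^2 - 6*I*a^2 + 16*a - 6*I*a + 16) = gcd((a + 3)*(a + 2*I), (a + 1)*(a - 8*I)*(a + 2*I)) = a + 2*I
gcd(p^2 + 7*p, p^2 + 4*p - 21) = p + 7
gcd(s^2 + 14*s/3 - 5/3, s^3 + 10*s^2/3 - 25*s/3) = s + 5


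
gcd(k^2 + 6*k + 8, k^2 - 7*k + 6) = 1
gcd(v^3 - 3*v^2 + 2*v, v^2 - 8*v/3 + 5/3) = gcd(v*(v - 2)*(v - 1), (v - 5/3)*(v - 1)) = v - 1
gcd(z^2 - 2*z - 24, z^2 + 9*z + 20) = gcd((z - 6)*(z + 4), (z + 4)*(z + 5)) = z + 4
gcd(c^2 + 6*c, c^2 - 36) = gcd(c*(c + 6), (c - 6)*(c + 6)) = c + 6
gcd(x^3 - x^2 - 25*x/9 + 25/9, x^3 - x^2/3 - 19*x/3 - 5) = x + 5/3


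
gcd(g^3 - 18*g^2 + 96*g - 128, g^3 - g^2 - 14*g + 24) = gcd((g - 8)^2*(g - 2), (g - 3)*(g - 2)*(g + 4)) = g - 2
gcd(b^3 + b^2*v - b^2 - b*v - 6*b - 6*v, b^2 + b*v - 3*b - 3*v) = b^2 + b*v - 3*b - 3*v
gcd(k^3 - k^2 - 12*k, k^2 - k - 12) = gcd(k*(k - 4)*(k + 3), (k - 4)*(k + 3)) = k^2 - k - 12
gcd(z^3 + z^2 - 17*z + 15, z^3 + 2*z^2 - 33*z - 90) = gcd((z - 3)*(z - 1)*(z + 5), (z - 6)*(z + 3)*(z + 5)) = z + 5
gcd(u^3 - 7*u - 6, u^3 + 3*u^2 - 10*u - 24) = u^2 - u - 6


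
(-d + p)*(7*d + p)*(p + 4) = -7*d^2*p - 28*d^2 + 6*d*p^2 + 24*d*p + p^3 + 4*p^2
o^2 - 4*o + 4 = (o - 2)^2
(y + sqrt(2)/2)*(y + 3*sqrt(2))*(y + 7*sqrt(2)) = y^3 + 21*sqrt(2)*y^2/2 + 52*y + 21*sqrt(2)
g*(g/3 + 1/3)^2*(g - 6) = g^4/9 - 4*g^3/9 - 11*g^2/9 - 2*g/3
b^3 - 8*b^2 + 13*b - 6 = (b - 6)*(b - 1)^2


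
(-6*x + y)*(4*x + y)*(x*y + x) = -24*x^3*y - 24*x^3 - 2*x^2*y^2 - 2*x^2*y + x*y^3 + x*y^2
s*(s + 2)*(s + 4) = s^3 + 6*s^2 + 8*s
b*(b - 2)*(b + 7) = b^3 + 5*b^2 - 14*b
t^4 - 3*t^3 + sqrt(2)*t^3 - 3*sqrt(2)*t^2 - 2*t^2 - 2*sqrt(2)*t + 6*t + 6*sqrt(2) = (t - 3)*(t - sqrt(2))*(t + sqrt(2))^2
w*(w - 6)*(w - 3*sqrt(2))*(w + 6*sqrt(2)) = w^4 - 6*w^3 + 3*sqrt(2)*w^3 - 36*w^2 - 18*sqrt(2)*w^2 + 216*w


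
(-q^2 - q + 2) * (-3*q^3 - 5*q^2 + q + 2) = 3*q^5 + 8*q^4 - 2*q^3 - 13*q^2 + 4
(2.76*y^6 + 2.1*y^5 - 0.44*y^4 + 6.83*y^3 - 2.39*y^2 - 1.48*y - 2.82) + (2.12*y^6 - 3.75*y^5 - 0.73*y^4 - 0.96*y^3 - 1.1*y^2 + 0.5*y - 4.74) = 4.88*y^6 - 1.65*y^5 - 1.17*y^4 + 5.87*y^3 - 3.49*y^2 - 0.98*y - 7.56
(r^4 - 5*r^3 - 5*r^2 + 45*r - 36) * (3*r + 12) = 3*r^5 - 3*r^4 - 75*r^3 + 75*r^2 + 432*r - 432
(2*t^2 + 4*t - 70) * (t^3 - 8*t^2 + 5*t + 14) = 2*t^5 - 12*t^4 - 92*t^3 + 608*t^2 - 294*t - 980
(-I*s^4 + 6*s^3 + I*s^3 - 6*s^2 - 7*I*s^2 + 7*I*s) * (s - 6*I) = -I*s^5 + I*s^4 - 43*I*s^3 - 42*s^2 + 43*I*s^2 + 42*s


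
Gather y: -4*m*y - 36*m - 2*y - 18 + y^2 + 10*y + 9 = -36*m + y^2 + y*(8 - 4*m) - 9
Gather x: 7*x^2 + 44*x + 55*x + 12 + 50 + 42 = 7*x^2 + 99*x + 104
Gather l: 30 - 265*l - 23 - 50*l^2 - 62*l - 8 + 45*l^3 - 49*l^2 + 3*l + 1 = 45*l^3 - 99*l^2 - 324*l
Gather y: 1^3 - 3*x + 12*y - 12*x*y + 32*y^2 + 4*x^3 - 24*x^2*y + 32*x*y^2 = 4*x^3 - 3*x + y^2*(32*x + 32) + y*(-24*x^2 - 12*x + 12) + 1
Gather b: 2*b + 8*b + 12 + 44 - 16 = 10*b + 40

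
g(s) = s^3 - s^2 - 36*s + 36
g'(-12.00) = 420.00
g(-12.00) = -1404.00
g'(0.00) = -36.00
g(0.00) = 36.00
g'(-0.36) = -34.89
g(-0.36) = 48.78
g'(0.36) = -36.33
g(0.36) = 22.96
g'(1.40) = -32.92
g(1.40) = -13.62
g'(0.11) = -36.18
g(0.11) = 32.03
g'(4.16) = 7.60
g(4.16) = -59.07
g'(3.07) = -13.87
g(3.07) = -55.01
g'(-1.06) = -30.51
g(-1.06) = 71.85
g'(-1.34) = -27.93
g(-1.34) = 80.04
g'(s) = 3*s^2 - 2*s - 36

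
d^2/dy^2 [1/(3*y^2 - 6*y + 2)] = 6*(-3*y^2 + 6*y + 12*(y - 1)^2 - 2)/(3*y^2 - 6*y + 2)^3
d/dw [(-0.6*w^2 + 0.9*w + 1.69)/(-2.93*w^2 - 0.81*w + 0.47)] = (3.123*w^2 + 9.3394*w + 1.7919)/(8.5849*w^4 + 4.7466*w^3 - 2.0981*w^2 - 0.7614*w + 0.2209)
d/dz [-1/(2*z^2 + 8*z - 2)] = (z + 2)/(z^2 + 4*z - 1)^2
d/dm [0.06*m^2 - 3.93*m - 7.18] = 0.12*m - 3.93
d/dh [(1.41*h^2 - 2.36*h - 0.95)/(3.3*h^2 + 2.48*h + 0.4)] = (11.2848*h^2 + 7.398*h + 1.412)/(10.89*h^4 + 16.368*h^3 + 8.7904*h^2 + 1.984*h + 0.16)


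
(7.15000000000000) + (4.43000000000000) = 11.5800000000000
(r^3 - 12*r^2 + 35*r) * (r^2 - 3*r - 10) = r^5 - 15*r^4 + 61*r^3 + 15*r^2 - 350*r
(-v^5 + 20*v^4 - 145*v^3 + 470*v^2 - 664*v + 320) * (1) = -v^5 + 20*v^4 - 145*v^3 + 470*v^2 - 664*v + 320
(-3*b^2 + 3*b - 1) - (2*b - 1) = -3*b^2 + b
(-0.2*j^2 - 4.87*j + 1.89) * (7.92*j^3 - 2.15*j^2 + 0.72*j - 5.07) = -1.584*j^5 - 38.1404*j^4 + 25.2953*j^3 - 6.5559*j^2 + 26.0517*j - 9.5823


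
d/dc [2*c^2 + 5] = 4*c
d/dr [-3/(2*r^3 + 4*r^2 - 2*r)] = 3*(3*r^2 + 4*r - 1)/(2*r^2*(r^2 + 2*r - 1)^2)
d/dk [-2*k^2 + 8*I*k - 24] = -4*k + 8*I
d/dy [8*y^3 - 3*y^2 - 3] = 6*y*(4*y - 1)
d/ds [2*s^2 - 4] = 4*s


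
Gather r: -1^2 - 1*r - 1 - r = -2*r - 2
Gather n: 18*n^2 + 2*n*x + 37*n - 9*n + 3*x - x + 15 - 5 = 18*n^2 + n*(2*x + 28) + 2*x + 10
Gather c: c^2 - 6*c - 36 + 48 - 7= c^2 - 6*c + 5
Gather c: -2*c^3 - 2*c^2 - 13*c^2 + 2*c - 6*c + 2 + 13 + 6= -2*c^3 - 15*c^2 - 4*c + 21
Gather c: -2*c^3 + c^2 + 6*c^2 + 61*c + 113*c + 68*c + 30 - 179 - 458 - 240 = -2*c^3 + 7*c^2 + 242*c - 847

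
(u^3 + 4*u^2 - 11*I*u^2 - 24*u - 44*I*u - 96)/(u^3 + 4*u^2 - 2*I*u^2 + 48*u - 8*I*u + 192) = (u - 3*I)/(u + 6*I)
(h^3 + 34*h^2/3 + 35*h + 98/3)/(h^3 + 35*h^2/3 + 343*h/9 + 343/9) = 3*(h + 2)/(3*h + 7)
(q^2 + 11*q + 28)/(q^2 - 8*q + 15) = (q^2 + 11*q + 28)/(q^2 - 8*q + 15)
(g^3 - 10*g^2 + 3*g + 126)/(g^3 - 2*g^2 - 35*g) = (g^2 - 3*g - 18)/(g*(g + 5))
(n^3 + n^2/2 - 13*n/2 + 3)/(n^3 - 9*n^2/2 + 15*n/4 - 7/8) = 4*(n^2 + n - 6)/(4*n^2 - 16*n + 7)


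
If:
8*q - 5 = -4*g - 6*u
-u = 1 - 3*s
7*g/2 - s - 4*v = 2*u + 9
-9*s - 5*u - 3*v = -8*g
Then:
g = 75*v/28 + 29/4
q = -687*v/224 - 261/32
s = 43*v/56 + 21/8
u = 129*v/56 + 55/8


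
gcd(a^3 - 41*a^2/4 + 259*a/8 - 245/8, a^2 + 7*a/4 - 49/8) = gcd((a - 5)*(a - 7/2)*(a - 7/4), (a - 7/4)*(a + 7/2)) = a - 7/4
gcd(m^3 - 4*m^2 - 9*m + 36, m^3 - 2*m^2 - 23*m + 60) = m^2 - 7*m + 12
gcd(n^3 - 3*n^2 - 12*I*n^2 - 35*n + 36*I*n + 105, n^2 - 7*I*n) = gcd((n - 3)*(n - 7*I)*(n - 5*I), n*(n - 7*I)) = n - 7*I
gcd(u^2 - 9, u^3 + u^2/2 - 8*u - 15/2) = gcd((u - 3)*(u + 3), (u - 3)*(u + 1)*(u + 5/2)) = u - 3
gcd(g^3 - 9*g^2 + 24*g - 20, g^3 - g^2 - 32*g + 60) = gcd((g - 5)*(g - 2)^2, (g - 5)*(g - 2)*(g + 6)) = g^2 - 7*g + 10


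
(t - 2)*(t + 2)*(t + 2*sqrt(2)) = t^3 + 2*sqrt(2)*t^2 - 4*t - 8*sqrt(2)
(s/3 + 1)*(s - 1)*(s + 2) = s^3/3 + 4*s^2/3 + s/3 - 2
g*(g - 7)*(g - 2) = g^3 - 9*g^2 + 14*g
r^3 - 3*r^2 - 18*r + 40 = (r - 5)*(r - 2)*(r + 4)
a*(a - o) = a^2 - a*o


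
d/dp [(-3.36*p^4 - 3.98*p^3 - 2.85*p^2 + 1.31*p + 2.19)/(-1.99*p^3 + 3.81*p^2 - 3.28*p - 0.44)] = (6.6864*p^6 - 25.6032*p^5 + 12.2271*p^4 + 37.2362*p^3 + 22.6848*p^2 - 14.1798*p + 6.6068)/(3.9601*p^6 - 15.1638*p^5 + 27.5705*p^4 - 23.2424*p^3 + 7.4056*p^2 + 2.8864*p + 0.1936)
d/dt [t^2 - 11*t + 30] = 2*t - 11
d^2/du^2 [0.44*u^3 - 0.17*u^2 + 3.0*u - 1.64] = 2.64*u - 0.34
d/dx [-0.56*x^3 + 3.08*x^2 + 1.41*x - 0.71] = -1.68*x^2 + 6.16*x + 1.41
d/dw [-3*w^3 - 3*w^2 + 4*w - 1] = -9*w^2 - 6*w + 4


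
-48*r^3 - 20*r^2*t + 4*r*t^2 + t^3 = (-4*r + t)*(2*r + t)*(6*r + t)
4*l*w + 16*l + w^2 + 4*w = (4*l + w)*(w + 4)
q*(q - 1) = q^2 - q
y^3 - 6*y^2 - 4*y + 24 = (y - 6)*(y - 2)*(y + 2)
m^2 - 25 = (m - 5)*(m + 5)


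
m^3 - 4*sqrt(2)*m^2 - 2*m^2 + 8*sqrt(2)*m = m*(m - 2)*(m - 4*sqrt(2))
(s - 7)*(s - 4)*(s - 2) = s^3 - 13*s^2 + 50*s - 56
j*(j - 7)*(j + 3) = j^3 - 4*j^2 - 21*j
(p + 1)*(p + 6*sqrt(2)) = p^2 + p + 6*sqrt(2)*p + 6*sqrt(2)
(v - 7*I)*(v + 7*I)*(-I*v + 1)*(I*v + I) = v^4 + v^3 + I*v^3 + 49*v^2 + I*v^2 + 49*v + 49*I*v + 49*I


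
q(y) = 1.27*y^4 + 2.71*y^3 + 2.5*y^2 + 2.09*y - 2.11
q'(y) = 5.08*y^3 + 8.13*y^2 + 5.0*y + 2.09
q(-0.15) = -2.38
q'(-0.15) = 1.51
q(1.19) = 11.03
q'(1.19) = 28.11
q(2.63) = 130.74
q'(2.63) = 163.89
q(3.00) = 202.70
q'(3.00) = 227.42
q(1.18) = 10.75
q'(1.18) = 27.66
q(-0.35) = -2.63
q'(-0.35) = 1.12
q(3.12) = 231.40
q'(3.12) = 251.12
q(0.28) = -1.26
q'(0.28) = 4.24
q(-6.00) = 1135.91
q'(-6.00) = -832.51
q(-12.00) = 21984.65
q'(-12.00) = -7665.43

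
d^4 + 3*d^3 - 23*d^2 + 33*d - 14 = (d - 2)*(d - 1)^2*(d + 7)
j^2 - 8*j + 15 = (j - 5)*(j - 3)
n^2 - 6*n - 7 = (n - 7)*(n + 1)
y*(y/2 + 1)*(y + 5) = y^3/2 + 7*y^2/2 + 5*y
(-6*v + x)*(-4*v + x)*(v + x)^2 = 24*v^4 + 38*v^3*x + 5*v^2*x^2 - 8*v*x^3 + x^4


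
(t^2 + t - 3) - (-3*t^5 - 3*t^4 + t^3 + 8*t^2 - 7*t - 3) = 3*t^5 + 3*t^4 - t^3 - 7*t^2 + 8*t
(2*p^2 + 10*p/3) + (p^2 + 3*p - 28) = 3*p^2 + 19*p/3 - 28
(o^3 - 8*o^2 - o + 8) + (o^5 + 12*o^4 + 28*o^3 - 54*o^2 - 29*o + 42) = o^5 + 12*o^4 + 29*o^3 - 62*o^2 - 30*o + 50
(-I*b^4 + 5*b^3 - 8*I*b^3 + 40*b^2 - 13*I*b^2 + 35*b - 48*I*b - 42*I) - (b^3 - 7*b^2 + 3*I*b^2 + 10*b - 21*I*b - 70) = -I*b^4 + 4*b^3 - 8*I*b^3 + 47*b^2 - 16*I*b^2 + 25*b - 27*I*b + 70 - 42*I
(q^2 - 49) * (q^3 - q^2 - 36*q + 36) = q^5 - q^4 - 85*q^3 + 85*q^2 + 1764*q - 1764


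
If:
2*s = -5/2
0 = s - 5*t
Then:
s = -5/4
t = -1/4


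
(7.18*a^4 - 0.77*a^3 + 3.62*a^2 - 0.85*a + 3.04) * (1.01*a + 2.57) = 7.2518*a^5 + 17.6749*a^4 + 1.6773*a^3 + 8.4449*a^2 + 0.8859*a + 7.8128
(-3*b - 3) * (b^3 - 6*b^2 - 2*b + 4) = -3*b^4 + 15*b^3 + 24*b^2 - 6*b - 12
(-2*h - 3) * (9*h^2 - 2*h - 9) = -18*h^3 - 23*h^2 + 24*h + 27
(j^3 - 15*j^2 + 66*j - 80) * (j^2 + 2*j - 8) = j^5 - 13*j^4 + 28*j^3 + 172*j^2 - 688*j + 640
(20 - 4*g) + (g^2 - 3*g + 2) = g^2 - 7*g + 22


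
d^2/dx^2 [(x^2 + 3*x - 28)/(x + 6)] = -20/(x^3 + 18*x^2 + 108*x + 216)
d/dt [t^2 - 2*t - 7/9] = 2*t - 2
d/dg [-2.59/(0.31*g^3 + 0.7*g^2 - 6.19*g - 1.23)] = (2.4087*g^2 + 3.626*g - 16.0321)/(0.31*g^3 + 0.7*g^2 - 6.19*g - 1.23)^2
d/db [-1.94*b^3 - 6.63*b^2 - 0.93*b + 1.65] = -5.82*b^2 - 13.26*b - 0.93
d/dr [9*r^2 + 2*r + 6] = 18*r + 2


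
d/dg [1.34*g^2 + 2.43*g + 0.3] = 2.68*g + 2.43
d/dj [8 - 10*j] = -10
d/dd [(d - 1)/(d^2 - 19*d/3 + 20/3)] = 3*(-3*d^2 + 6*d + 1)/(9*d^4 - 114*d^3 + 481*d^2 - 760*d + 400)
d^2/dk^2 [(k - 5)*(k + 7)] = 2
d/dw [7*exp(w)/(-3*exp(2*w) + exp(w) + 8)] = (21*exp(2*w) + 56)*exp(w)/(9*exp(4*w) - 6*exp(3*w) - 47*exp(2*w) + 16*exp(w) + 64)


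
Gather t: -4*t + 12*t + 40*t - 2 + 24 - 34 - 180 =48*t - 192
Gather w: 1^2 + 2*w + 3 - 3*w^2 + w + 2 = -3*w^2 + 3*w + 6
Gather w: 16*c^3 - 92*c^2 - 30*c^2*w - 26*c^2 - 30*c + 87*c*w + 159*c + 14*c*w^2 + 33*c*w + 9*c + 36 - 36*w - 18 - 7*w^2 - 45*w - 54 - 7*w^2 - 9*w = 16*c^3 - 118*c^2 + 138*c + w^2*(14*c - 14) + w*(-30*c^2 + 120*c - 90) - 36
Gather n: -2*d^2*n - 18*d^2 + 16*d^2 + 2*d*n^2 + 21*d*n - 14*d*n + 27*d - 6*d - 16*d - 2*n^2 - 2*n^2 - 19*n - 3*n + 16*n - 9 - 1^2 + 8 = -2*d^2 + 5*d + n^2*(2*d - 4) + n*(-2*d^2 + 7*d - 6) - 2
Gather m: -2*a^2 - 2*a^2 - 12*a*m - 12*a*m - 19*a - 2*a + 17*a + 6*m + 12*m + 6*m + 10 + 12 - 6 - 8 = -4*a^2 - 4*a + m*(24 - 24*a) + 8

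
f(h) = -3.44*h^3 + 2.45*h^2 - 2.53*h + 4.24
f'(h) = -10.32*h^2 + 4.9*h - 2.53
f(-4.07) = 287.04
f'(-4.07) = -193.42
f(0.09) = 4.03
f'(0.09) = -2.17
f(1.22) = -1.45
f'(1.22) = -11.91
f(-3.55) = 198.00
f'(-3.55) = -149.98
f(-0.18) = 4.79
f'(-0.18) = -3.75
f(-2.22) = 59.57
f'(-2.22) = -64.27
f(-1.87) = 40.03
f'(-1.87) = -47.78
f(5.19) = -423.80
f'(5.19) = -255.08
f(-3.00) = 126.76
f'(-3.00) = -110.11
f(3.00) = -74.18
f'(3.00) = -80.71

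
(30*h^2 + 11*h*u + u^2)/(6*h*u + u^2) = (5*h + u)/u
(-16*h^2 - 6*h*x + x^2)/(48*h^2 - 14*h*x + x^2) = (2*h + x)/(-6*h + x)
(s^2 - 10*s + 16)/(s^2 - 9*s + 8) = (s - 2)/(s - 1)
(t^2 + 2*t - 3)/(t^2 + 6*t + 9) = (t - 1)/(t + 3)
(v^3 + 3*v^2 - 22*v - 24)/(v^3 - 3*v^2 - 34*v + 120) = (v + 1)/(v - 5)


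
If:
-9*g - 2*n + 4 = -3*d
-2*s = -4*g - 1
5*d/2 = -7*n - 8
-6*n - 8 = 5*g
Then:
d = 292/5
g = 124/5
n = -22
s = 501/10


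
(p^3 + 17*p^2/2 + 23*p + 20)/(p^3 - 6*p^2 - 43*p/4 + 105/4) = 2*(p^2 + 6*p + 8)/(2*p^2 - 17*p + 21)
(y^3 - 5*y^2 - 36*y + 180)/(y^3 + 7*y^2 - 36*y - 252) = (y - 5)/(y + 7)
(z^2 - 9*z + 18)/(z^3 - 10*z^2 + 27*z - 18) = 1/(z - 1)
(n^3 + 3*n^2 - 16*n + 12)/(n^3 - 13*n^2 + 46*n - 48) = (n^2 + 5*n - 6)/(n^2 - 11*n + 24)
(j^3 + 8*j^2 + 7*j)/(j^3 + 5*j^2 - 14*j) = (j + 1)/(j - 2)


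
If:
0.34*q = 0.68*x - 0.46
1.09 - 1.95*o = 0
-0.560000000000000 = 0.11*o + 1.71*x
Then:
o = 0.56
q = -2.08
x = -0.36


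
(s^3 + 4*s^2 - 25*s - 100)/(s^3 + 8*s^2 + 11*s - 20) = (s - 5)/(s - 1)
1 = 1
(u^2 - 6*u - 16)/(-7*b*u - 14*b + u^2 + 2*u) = (u - 8)/(-7*b + u)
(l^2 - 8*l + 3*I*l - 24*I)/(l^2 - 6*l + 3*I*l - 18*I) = (l - 8)/(l - 6)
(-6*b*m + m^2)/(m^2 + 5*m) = (-6*b + m)/(m + 5)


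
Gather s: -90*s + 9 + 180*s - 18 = 90*s - 9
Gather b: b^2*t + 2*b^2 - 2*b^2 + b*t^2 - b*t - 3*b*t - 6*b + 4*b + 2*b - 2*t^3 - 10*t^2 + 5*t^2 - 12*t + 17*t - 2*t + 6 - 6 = b^2*t + b*(t^2 - 4*t) - 2*t^3 - 5*t^2 + 3*t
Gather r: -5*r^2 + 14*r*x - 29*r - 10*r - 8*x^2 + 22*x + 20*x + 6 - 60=-5*r^2 + r*(14*x - 39) - 8*x^2 + 42*x - 54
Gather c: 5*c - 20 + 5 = 5*c - 15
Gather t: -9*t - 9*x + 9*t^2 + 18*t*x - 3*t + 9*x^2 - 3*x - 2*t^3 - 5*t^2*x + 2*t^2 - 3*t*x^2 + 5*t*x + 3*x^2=-2*t^3 + t^2*(11 - 5*x) + t*(-3*x^2 + 23*x - 12) + 12*x^2 - 12*x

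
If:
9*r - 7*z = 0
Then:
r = 7*z/9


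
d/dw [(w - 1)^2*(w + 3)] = (w - 1)*(3*w + 5)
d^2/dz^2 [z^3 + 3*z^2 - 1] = 6*z + 6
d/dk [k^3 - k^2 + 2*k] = 3*k^2 - 2*k + 2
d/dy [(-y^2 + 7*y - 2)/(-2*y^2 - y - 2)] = (15*y^2 - 4*y - 16)/(4*y^4 + 4*y^3 + 9*y^2 + 4*y + 4)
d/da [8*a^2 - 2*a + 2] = 16*a - 2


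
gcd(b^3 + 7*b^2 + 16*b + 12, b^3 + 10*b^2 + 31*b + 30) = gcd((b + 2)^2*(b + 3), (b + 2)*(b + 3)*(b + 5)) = b^2 + 5*b + 6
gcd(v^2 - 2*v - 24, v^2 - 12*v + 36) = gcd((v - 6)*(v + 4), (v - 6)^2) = v - 6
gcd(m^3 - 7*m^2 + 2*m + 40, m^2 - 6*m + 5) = m - 5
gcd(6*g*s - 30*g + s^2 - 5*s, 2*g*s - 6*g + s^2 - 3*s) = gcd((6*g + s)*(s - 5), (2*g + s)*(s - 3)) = 1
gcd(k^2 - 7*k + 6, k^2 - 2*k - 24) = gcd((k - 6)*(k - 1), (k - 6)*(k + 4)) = k - 6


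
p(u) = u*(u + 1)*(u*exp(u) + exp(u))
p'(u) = u*(u + 1)*(u*exp(u) + 2*exp(u)) + u*(u*exp(u) + exp(u)) + (u + 1)*(u*exp(u) + exp(u)) = (u + 1)*(u*(u + 2) + 2*u + 1)*exp(u)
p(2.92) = 831.95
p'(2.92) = 1541.32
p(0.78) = 5.39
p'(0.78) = 18.36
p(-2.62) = -0.50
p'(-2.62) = 0.31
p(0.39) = 1.11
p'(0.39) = 5.57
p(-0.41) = -0.09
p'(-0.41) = -0.18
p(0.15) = 0.23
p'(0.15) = 2.17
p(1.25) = 22.09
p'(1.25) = 59.39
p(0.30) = 0.68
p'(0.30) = 4.02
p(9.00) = 7292775.53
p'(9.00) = 9561639.03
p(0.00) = 0.00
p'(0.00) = 1.00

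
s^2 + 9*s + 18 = (s + 3)*(s + 6)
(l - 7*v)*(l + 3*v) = l^2 - 4*l*v - 21*v^2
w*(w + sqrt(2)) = w^2 + sqrt(2)*w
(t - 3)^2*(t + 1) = t^3 - 5*t^2 + 3*t + 9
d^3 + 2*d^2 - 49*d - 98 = (d - 7)*(d + 2)*(d + 7)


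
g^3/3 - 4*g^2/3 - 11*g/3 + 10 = (g/3 + 1)*(g - 5)*(g - 2)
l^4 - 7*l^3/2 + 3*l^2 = l^2*(l - 2)*(l - 3/2)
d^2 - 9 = (d - 3)*(d + 3)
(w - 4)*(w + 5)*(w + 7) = w^3 + 8*w^2 - 13*w - 140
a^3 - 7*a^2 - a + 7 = (a - 7)*(a - 1)*(a + 1)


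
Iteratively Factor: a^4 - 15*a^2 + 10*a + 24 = (a - 2)*(a^3 + 2*a^2 - 11*a - 12) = (a - 3)*(a - 2)*(a^2 + 5*a + 4) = (a - 3)*(a - 2)*(a + 1)*(a + 4)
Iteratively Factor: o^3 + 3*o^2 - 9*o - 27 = (o - 3)*(o^2 + 6*o + 9) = (o - 3)*(o + 3)*(o + 3)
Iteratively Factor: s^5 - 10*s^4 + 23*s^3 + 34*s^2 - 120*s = (s - 4)*(s^4 - 6*s^3 - s^2 + 30*s) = (s - 5)*(s - 4)*(s^3 - s^2 - 6*s) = (s - 5)*(s - 4)*(s + 2)*(s^2 - 3*s) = s*(s - 5)*(s - 4)*(s + 2)*(s - 3)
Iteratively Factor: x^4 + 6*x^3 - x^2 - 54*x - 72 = (x + 3)*(x^3 + 3*x^2 - 10*x - 24) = (x + 2)*(x + 3)*(x^2 + x - 12) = (x + 2)*(x + 3)*(x + 4)*(x - 3)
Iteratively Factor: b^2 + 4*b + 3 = (b + 3)*(b + 1)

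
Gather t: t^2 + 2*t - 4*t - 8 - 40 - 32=t^2 - 2*t - 80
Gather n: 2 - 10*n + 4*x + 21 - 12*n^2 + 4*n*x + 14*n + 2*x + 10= -12*n^2 + n*(4*x + 4) + 6*x + 33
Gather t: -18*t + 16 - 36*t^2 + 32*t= -36*t^2 + 14*t + 16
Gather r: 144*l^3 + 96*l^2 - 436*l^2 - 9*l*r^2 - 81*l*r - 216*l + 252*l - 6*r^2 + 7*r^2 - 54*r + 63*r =144*l^3 - 340*l^2 + 36*l + r^2*(1 - 9*l) + r*(9 - 81*l)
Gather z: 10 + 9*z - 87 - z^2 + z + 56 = -z^2 + 10*z - 21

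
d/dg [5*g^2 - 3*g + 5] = 10*g - 3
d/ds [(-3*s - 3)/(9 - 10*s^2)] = 3*(10*s^2 - 20*s*(s + 1) - 9)/(10*s^2 - 9)^2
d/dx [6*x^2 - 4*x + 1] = 12*x - 4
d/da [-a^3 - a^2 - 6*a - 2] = -3*a^2 - 2*a - 6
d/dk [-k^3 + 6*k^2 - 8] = 3*k*(4 - k)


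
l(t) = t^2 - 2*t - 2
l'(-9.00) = -20.00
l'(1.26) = 0.52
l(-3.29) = 15.40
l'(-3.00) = -8.00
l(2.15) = -1.68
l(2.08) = -1.83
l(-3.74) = 19.47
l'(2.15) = 2.30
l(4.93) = 12.44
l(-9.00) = 97.00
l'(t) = 2*t - 2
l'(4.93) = 7.86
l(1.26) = -2.93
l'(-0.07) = -2.14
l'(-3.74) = -9.48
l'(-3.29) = -8.58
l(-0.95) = 0.80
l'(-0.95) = -3.90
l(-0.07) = -1.86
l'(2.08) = 2.16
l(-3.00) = 13.00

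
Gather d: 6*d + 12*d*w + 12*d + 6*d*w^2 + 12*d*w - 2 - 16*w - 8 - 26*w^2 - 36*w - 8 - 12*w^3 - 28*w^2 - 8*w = d*(6*w^2 + 24*w + 18) - 12*w^3 - 54*w^2 - 60*w - 18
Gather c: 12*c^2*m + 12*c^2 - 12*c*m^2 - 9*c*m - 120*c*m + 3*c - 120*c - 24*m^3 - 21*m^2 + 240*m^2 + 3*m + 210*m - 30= c^2*(12*m + 12) + c*(-12*m^2 - 129*m - 117) - 24*m^3 + 219*m^2 + 213*m - 30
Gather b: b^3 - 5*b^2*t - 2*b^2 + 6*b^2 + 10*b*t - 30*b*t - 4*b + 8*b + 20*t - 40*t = b^3 + b^2*(4 - 5*t) + b*(4 - 20*t) - 20*t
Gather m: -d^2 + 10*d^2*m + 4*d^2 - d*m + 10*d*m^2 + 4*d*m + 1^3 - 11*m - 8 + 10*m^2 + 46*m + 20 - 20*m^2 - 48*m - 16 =3*d^2 + m^2*(10*d - 10) + m*(10*d^2 + 3*d - 13) - 3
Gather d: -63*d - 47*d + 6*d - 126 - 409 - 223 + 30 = -104*d - 728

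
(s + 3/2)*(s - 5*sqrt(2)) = s^2 - 5*sqrt(2)*s + 3*s/2 - 15*sqrt(2)/2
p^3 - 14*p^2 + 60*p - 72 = (p - 6)^2*(p - 2)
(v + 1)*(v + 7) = v^2 + 8*v + 7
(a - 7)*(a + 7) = a^2 - 49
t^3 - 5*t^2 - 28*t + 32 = (t - 8)*(t - 1)*(t + 4)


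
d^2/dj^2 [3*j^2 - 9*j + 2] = 6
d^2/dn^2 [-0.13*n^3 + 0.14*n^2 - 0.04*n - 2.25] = 0.28 - 0.78*n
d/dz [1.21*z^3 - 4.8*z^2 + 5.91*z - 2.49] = 3.63*z^2 - 9.6*z + 5.91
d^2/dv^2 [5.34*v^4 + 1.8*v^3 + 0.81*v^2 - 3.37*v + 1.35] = 64.08*v^2 + 10.8*v + 1.62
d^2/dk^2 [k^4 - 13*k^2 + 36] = 12*k^2 - 26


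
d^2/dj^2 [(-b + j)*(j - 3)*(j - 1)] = -2*b + 6*j - 8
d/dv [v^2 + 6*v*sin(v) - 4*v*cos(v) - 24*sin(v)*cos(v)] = 4*v*sin(v) + 6*v*cos(v) + 2*v + 6*sin(v) - 4*cos(v) - 24*cos(2*v)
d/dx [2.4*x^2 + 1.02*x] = 4.8*x + 1.02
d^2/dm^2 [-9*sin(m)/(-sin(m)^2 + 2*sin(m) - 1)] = 9*(sin(m) + 4)*cos(m)^2/(sin(m) - 1)^4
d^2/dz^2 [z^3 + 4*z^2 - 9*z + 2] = 6*z + 8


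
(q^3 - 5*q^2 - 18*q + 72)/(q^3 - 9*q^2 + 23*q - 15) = (q^2 - 2*q - 24)/(q^2 - 6*q + 5)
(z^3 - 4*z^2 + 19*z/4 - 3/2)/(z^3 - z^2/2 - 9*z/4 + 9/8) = 2*(z - 2)/(2*z + 3)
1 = 1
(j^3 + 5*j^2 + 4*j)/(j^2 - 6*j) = (j^2 + 5*j + 4)/(j - 6)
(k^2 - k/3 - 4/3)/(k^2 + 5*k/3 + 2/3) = (3*k - 4)/(3*k + 2)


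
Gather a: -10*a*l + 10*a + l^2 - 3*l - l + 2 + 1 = a*(10 - 10*l) + l^2 - 4*l + 3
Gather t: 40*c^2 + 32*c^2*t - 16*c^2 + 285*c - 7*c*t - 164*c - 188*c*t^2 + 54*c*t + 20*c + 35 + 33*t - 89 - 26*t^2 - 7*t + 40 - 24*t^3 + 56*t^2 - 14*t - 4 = 24*c^2 + 141*c - 24*t^3 + t^2*(30 - 188*c) + t*(32*c^2 + 47*c + 12) - 18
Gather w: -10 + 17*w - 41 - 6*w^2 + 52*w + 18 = -6*w^2 + 69*w - 33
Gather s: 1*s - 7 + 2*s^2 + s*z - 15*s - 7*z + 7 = 2*s^2 + s*(z - 14) - 7*z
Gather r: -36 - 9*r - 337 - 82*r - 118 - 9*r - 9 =-100*r - 500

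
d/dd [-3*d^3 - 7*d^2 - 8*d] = -9*d^2 - 14*d - 8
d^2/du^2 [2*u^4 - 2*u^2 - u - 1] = 24*u^2 - 4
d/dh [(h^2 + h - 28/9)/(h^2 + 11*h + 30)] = 2*(45*h^2 + 298*h + 289)/(9*(h^4 + 22*h^3 + 181*h^2 + 660*h + 900))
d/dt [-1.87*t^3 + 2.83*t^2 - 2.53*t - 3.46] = -5.61*t^2 + 5.66*t - 2.53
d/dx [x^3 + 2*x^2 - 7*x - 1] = 3*x^2 + 4*x - 7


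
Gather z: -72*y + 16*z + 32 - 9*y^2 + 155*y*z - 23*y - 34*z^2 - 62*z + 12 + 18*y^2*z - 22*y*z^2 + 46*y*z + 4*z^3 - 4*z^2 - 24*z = -9*y^2 - 95*y + 4*z^3 + z^2*(-22*y - 38) + z*(18*y^2 + 201*y - 70) + 44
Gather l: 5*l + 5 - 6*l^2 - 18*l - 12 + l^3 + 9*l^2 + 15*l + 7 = l^3 + 3*l^2 + 2*l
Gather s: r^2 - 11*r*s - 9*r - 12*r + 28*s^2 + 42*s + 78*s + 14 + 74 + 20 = r^2 - 21*r + 28*s^2 + s*(120 - 11*r) + 108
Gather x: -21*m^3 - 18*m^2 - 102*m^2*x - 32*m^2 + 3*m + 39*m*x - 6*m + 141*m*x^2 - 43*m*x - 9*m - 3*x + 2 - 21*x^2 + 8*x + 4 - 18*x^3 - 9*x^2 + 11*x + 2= -21*m^3 - 50*m^2 - 12*m - 18*x^3 + x^2*(141*m - 30) + x*(-102*m^2 - 4*m + 16) + 8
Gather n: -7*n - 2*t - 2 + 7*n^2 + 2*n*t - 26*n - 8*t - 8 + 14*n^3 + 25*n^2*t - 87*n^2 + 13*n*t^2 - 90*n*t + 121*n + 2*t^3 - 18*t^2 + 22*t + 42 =14*n^3 + n^2*(25*t - 80) + n*(13*t^2 - 88*t + 88) + 2*t^3 - 18*t^2 + 12*t + 32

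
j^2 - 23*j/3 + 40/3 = (j - 5)*(j - 8/3)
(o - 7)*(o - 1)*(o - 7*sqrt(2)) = o^3 - 7*sqrt(2)*o^2 - 8*o^2 + 7*o + 56*sqrt(2)*o - 49*sqrt(2)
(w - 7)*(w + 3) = w^2 - 4*w - 21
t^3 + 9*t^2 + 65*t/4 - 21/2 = (t - 1/2)*(t + 7/2)*(t + 6)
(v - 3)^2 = v^2 - 6*v + 9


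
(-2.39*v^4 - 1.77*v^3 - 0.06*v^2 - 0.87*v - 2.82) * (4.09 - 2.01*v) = 4.8039*v^5 - 6.2174*v^4 - 7.1187*v^3 + 1.5033*v^2 + 2.1099*v - 11.5338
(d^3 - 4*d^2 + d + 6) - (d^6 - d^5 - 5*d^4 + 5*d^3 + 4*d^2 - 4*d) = -d^6 + d^5 + 5*d^4 - 4*d^3 - 8*d^2 + 5*d + 6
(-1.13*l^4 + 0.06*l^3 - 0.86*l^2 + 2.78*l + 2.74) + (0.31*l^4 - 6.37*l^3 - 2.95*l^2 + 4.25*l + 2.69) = -0.82*l^4 - 6.31*l^3 - 3.81*l^2 + 7.03*l + 5.43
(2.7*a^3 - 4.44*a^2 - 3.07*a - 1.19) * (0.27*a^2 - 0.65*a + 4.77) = 0.729*a^5 - 2.9538*a^4 + 14.9361*a^3 - 19.5046*a^2 - 13.8704*a - 5.6763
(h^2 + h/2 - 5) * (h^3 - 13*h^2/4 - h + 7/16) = h^5 - 11*h^4/4 - 61*h^3/8 + 259*h^2/16 + 167*h/32 - 35/16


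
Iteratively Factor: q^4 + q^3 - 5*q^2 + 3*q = (q - 1)*(q^3 + 2*q^2 - 3*q) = q*(q - 1)*(q^2 + 2*q - 3) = q*(q - 1)^2*(q + 3)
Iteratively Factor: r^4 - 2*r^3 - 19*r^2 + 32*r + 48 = (r + 1)*(r^3 - 3*r^2 - 16*r + 48) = (r - 3)*(r + 1)*(r^2 - 16) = (r - 3)*(r + 1)*(r + 4)*(r - 4)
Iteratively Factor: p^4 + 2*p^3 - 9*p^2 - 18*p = (p - 3)*(p^3 + 5*p^2 + 6*p) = (p - 3)*(p + 3)*(p^2 + 2*p) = p*(p - 3)*(p + 3)*(p + 2)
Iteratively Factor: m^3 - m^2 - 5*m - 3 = (m + 1)*(m^2 - 2*m - 3) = (m + 1)^2*(m - 3)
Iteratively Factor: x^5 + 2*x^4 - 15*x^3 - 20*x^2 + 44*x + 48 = (x + 4)*(x^4 - 2*x^3 - 7*x^2 + 8*x + 12) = (x - 3)*(x + 4)*(x^3 + x^2 - 4*x - 4) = (x - 3)*(x - 2)*(x + 4)*(x^2 + 3*x + 2) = (x - 3)*(x - 2)*(x + 1)*(x + 4)*(x + 2)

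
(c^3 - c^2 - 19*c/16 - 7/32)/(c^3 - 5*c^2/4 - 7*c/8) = (c + 1/4)/c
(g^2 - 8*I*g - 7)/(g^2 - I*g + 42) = (g - I)/(g + 6*I)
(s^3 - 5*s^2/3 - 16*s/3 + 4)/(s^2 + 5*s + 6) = (s^2 - 11*s/3 + 2)/(s + 3)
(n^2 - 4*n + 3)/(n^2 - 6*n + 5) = (n - 3)/(n - 5)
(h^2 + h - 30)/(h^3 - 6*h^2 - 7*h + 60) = (h + 6)/(h^2 - h - 12)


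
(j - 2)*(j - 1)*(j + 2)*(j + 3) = j^4 + 2*j^3 - 7*j^2 - 8*j + 12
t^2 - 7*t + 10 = (t - 5)*(t - 2)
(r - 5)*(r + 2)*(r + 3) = r^3 - 19*r - 30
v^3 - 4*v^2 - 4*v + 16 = (v - 4)*(v - 2)*(v + 2)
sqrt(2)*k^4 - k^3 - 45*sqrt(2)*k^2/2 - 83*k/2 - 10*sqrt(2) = (k - 4*sqrt(2))*(k + sqrt(2)/2)*(k + 5*sqrt(2)/2)*(sqrt(2)*k + 1)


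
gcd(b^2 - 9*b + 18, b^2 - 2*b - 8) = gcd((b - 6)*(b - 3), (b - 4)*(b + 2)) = 1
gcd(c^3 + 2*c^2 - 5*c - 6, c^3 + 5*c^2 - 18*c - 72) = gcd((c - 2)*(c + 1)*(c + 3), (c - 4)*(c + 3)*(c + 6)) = c + 3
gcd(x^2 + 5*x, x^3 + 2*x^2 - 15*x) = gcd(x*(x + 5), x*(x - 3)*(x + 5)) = x^2 + 5*x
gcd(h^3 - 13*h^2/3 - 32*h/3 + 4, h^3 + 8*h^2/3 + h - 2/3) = h^2 + 5*h/3 - 2/3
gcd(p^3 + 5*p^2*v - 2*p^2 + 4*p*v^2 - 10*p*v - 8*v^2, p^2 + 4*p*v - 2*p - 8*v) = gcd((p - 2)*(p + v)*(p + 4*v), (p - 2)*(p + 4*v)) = p^2 + 4*p*v - 2*p - 8*v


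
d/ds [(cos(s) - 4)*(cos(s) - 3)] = (7 - 2*cos(s))*sin(s)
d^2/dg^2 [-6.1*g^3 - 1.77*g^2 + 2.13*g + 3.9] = -36.6*g - 3.54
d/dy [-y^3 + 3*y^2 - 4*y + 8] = -3*y^2 + 6*y - 4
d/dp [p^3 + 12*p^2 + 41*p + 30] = 3*p^2 + 24*p + 41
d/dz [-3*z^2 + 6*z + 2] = 6 - 6*z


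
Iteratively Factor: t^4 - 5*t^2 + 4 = (t + 1)*(t^3 - t^2 - 4*t + 4) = (t - 1)*(t + 1)*(t^2 - 4) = (t - 1)*(t + 1)*(t + 2)*(t - 2)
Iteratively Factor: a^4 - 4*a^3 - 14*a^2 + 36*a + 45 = (a + 3)*(a^3 - 7*a^2 + 7*a + 15) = (a - 5)*(a + 3)*(a^2 - 2*a - 3) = (a - 5)*(a + 1)*(a + 3)*(a - 3)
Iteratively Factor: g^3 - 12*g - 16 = (g + 2)*(g^2 - 2*g - 8) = (g + 2)^2*(g - 4)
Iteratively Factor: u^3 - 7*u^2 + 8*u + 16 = (u - 4)*(u^2 - 3*u - 4) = (u - 4)*(u + 1)*(u - 4)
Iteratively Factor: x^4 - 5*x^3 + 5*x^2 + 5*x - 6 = (x - 1)*(x^3 - 4*x^2 + x + 6) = (x - 3)*(x - 1)*(x^2 - x - 2) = (x - 3)*(x - 2)*(x - 1)*(x + 1)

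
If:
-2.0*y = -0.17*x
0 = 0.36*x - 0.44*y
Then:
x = 0.00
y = 0.00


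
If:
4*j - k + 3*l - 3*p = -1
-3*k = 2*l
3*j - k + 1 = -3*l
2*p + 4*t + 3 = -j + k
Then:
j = -132*t/37 - 93/37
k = -72*t/37 - 44/37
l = 108*t/37 + 66/37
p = -44*t/37 - 31/37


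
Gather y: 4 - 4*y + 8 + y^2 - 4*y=y^2 - 8*y + 12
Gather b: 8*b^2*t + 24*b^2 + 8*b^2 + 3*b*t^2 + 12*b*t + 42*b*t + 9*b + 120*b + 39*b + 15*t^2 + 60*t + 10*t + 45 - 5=b^2*(8*t + 32) + b*(3*t^2 + 54*t + 168) + 15*t^2 + 70*t + 40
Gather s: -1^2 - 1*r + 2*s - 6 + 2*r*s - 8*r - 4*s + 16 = -9*r + s*(2*r - 2) + 9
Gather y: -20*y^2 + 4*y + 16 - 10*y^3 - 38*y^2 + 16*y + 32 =-10*y^3 - 58*y^2 + 20*y + 48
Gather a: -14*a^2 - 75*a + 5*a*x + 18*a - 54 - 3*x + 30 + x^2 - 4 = -14*a^2 + a*(5*x - 57) + x^2 - 3*x - 28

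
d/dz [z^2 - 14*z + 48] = 2*z - 14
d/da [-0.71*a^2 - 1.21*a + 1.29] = -1.42*a - 1.21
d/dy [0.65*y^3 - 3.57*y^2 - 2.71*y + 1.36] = 1.95*y^2 - 7.14*y - 2.71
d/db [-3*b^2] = -6*b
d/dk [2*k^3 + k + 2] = 6*k^2 + 1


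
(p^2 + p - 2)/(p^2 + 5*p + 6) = (p - 1)/(p + 3)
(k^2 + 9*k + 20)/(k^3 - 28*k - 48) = (k + 5)/(k^2 - 4*k - 12)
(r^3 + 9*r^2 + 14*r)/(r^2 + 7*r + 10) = r*(r + 7)/(r + 5)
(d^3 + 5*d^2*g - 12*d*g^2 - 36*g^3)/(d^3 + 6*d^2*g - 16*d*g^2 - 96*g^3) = (d^2 - d*g - 6*g^2)/(d^2 - 16*g^2)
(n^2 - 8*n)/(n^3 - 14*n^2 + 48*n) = 1/(n - 6)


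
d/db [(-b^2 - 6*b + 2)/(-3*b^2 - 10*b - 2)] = 8*(-b^2 + 2*b + 4)/(9*b^4 + 60*b^3 + 112*b^2 + 40*b + 4)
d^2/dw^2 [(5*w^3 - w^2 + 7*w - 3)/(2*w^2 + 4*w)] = (29*w^3 - 9*w^2 - 18*w - 12)/(w^3*(w^3 + 6*w^2 + 12*w + 8))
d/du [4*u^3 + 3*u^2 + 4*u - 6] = 12*u^2 + 6*u + 4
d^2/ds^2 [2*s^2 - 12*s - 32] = 4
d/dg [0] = 0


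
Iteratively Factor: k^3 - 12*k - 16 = (k + 2)*(k^2 - 2*k - 8) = (k - 4)*(k + 2)*(k + 2)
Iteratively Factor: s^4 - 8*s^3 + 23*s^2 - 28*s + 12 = (s - 3)*(s^3 - 5*s^2 + 8*s - 4) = (s - 3)*(s - 2)*(s^2 - 3*s + 2) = (s - 3)*(s - 2)*(s - 1)*(s - 2)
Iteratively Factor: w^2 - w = (w - 1)*(w)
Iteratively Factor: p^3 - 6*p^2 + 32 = (p - 4)*(p^2 - 2*p - 8) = (p - 4)^2*(p + 2)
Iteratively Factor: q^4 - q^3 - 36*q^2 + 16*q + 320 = (q + 4)*(q^3 - 5*q^2 - 16*q + 80) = (q - 5)*(q + 4)*(q^2 - 16) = (q - 5)*(q + 4)^2*(q - 4)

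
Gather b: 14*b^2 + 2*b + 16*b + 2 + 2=14*b^2 + 18*b + 4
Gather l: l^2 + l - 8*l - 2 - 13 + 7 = l^2 - 7*l - 8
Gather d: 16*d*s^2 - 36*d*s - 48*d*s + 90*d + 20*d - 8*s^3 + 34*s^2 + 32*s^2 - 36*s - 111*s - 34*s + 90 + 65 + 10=d*(16*s^2 - 84*s + 110) - 8*s^3 + 66*s^2 - 181*s + 165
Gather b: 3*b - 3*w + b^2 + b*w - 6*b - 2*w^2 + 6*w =b^2 + b*(w - 3) - 2*w^2 + 3*w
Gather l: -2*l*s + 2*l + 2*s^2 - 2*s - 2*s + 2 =l*(2 - 2*s) + 2*s^2 - 4*s + 2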